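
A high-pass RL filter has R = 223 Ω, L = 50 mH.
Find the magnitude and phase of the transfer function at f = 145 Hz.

Step 1 — Angular frequency: ω = 2π·145 = 911.1 rad/s.
Step 2 — Transfer function: H(jω) = jωL/(R + jωL).
Step 3 — Numerator jωL = j·45.55; denominator R + jωL = 223 + j45.55.
Step 4 — H = 0.04006 + j0.1961.
Step 5 — Magnitude: |H| = 0.2001 (-14.0 dB); phase: φ = 78.5°.

|H| = 0.2001 (-14.0 dB), φ = 78.5°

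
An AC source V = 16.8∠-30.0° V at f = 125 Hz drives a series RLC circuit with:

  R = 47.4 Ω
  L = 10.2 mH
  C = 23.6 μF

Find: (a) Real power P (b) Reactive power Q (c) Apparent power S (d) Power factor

Step 1 — Angular frequency: ω = 2π·f = 2π·125 = 785.4 rad/s.
Step 2 — Component impedances:
  R: Z = R = 47.4 Ω
  L: Z = jωL = j·785.4·0.0102 = 0 + j8.011 Ω
  C: Z = 1/(jωC) = -j/(ω·C) = 0 - j53.95 Ω
Step 3 — Series combination: Z_total = R + L + C = 47.4 - j45.94 Ω = 66.01∠-44.1° Ω.
Step 4 — Source phasor: V = 16.8∠-30.0° V = 14.55 - j8.4 V.
Step 5 — Current: I = V / Z = 0.2468 + j0.06202 A = 0.2545∠14.1° A.
Step 6 — Complex power: S = V·I* = 3.07 - j2.976 VA.
Step 7 — Real power: P = Re(S) = 3.07 W.
Step 8 — Reactive power: Q = Im(S) = -2.976 VAR.
Step 9 — Apparent power: |S| = 4.276 VA.
Step 10 — Power factor: PF = P/|S| = 0.7181 (leading).

(a) P = 3.07 W  (b) Q = -2.976 VAR  (c) S = 4.276 VA  (d) PF = 0.7181 (leading)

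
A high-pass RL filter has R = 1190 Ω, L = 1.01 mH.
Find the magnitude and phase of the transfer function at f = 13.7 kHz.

Step 1 — Angular frequency: ω = 2π·1.37e+04 = 8.608e+04 rad/s.
Step 2 — Transfer function: H(jω) = jωL/(R + jωL).
Step 3 — Numerator jωL = j·86.94; denominator R + jωL = 1190 + j86.94.
Step 4 — H = 0.005309 + j0.07267.
Step 5 — Magnitude: |H| = 0.07286 (-22.7 dB); phase: φ = 85.8°.

|H| = 0.07286 (-22.7 dB), φ = 85.8°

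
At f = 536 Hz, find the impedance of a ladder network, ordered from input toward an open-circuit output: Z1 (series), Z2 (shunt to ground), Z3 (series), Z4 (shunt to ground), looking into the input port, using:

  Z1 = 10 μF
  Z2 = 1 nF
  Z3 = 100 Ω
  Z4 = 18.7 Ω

Step 1 — Angular frequency: ω = 2π·f = 2π·536 = 3368 rad/s.
Step 2 — Component impedances:
  Z1: Z = 1/(jωC) = -j/(ω·C) = 0 - j29.69 Ω
  Z2: Z = 1/(jωC) = -j/(ω·C) = 0 - j2.969e+05 Ω
  Z3: Z = R = 100 Ω
  Z4: Z = R = 18.7 Ω
Step 3 — Ladder network (open output): work backward from the far end, alternating series and parallel combinations. Z_in = 118.7 - j29.74 Ω = 122.4∠-14.1° Ω.

Z = 118.7 - j29.74 Ω = 122.4∠-14.1° Ω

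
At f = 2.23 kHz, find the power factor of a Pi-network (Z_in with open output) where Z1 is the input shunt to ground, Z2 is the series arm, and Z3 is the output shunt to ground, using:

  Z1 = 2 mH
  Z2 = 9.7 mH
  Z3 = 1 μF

Step 1 — Angular frequency: ω = 2π·f = 2π·2230 = 1.401e+04 rad/s.
Step 2 — Component impedances:
  Z1: Z = jωL = j·1.401e+04·0.002 = 0 + j28.02 Ω
  Z2: Z = jωL = j·1.401e+04·0.0097 = 0 + j135.9 Ω
  Z3: Z = 1/(jωC) = -j/(ω·C) = 0 - j71.37 Ω
Step 3 — With open output, the series arm Z2 and the output shunt Z3 appear in series to ground: Z2 + Z3 = 0 + j64.54 Ω.
Step 4 — Parallel with input shunt Z1: Z_in = Z1 || (Z2 + Z3) = 0 + j19.54 Ω = 19.54∠90.0° Ω.
Step 5 — Power factor: PF = cos(φ) = Re(Z)/|Z| = -0/19.54 = -0.
Step 6 — Type: Im(Z) = 19.54 ⇒ lagging (phase φ = 90.0°).

PF = -0 (lagging, φ = 90.0°)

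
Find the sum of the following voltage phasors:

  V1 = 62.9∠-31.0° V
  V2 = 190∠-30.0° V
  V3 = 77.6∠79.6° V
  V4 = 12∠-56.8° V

Step 1 — Convert each phasor to rectangular form:
  V1 = 62.9·(cos(-31.0°) + j·sin(-31.0°)) = 53.92 - j32.4 V
  V2 = 190·(cos(-30.0°) + j·sin(-30.0°)) = 164.5 - j95 V
  V3 = 77.6·(cos(79.6°) + j·sin(79.6°)) = 14.01 + j76.33 V
  V4 = 12·(cos(-56.8°) + j·sin(-56.8°)) = 6.571 - j10.04 V
Step 2 — Sum components: V_total = 239 - j61.11 V.
Step 3 — Convert to polar: |V_total| = 246.7 V, ∠V_total = -14.3°.

V_total = 246.7∠-14.3° V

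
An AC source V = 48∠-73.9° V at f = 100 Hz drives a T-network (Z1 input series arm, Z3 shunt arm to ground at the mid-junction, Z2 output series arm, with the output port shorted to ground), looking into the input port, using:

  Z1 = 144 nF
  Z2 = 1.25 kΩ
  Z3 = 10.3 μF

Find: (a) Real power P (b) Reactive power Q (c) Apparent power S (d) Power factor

Step 1 — Angular frequency: ω = 2π·f = 2π·100 = 628.3 rad/s.
Step 2 — Component impedances:
  Z1: Z = 1/(jωC) = -j/(ω·C) = 0 - j1.105e+04 Ω
  Z2: Z = R = 1250 Ω
  Z3: Z = 1/(jωC) = -j/(ω·C) = 0 - j154.5 Ω
Step 3 — With the output port shorted to ground, the output series arm Z2 runs from the junction to ground; the shunt arm Z3 also runs from the junction to ground. They appear in parallel: Z3 || Z2 = 18.81 - j152.2 Ω.
Step 4 — Series with input arm Z1: Z_in = Z1 + (Z3 || Z2) = 18.81 - j1.12e+04 Ω = 1.12e+04∠-89.9° Ω.
Step 5 — Source phasor: V = 48∠-73.9° V = 13.31 - j46.12 V.
Step 6 — Current: I = V / Z = 0.004118 + j0.001181 A = 0.004284∠16.0° A.
Step 7 — Complex power: S = V·I* = 0.0003453 - j0.2056 VA.
Step 8 — Real power: P = Re(S) = 0.0003453 W.
Step 9 — Reactive power: Q = Im(S) = -0.2056 VAR.
Step 10 — Apparent power: |S| = 0.2056 VA.
Step 11 — Power factor: PF = P/|S| = 0.001679 (leading).

(a) P = 0.0003453 W  (b) Q = -0.2056 VAR  (c) S = 0.2056 VA  (d) PF = 0.001679 (leading)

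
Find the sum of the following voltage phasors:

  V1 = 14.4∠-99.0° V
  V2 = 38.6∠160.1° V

Step 1 — Convert each phasor to rectangular form:
  V1 = 14.4·(cos(-99.0°) + j·sin(-99.0°)) = -2.253 - j14.22 V
  V2 = 38.6·(cos(160.1°) + j·sin(160.1°)) = -36.3 + j13.14 V
Step 2 — Sum components: V_total = -38.55 - j1.084 V.
Step 3 — Convert to polar: |V_total| = 38.56 V, ∠V_total = -178.4°.

V_total = 38.56∠-178.4° V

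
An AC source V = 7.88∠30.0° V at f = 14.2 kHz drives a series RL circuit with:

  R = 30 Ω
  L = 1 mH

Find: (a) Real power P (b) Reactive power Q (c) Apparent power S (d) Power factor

Step 1 — Angular frequency: ω = 2π·f = 2π·1.42e+04 = 8.922e+04 rad/s.
Step 2 — Component impedances:
  R: Z = R = 30 Ω
  L: Z = jωL = j·8.922e+04·0.001 = 0 + j89.22 Ω
Step 3 — Series combination: Z_total = R + L = 30 + j89.22 Ω = 94.13∠71.4° Ω.
Step 4 — Source phasor: V = 7.88∠30.0° V = 6.824 + j3.94 V.
Step 5 — Current: I = V / Z = 0.06278 - j0.05538 A = 0.08371∠-41.4° A.
Step 6 — Complex power: S = V·I* = 0.2102 + j0.6253 VA.
Step 7 — Real power: P = Re(S) = 0.2102 W.
Step 8 — Reactive power: Q = Im(S) = 0.6253 VAR.
Step 9 — Apparent power: |S| = 0.6597 VA.
Step 10 — Power factor: PF = P/|S| = 0.3187 (lagging).

(a) P = 0.2102 W  (b) Q = 0.6253 VAR  (c) S = 0.6597 VA  (d) PF = 0.3187 (lagging)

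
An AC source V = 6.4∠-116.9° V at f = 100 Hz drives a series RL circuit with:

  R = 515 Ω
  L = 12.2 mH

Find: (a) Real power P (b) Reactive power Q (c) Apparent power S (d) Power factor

Step 1 — Angular frequency: ω = 2π·f = 2π·100 = 628.3 rad/s.
Step 2 — Component impedances:
  R: Z = R = 515 Ω
  L: Z = jωL = j·628.3·0.0122 = 0 + j7.665 Ω
Step 3 — Series combination: Z_total = R + L = 515 + j7.665 Ω = 515.1∠0.9° Ω.
Step 4 — Source phasor: V = 6.4∠-116.9° V = -2.896 - j5.708 V.
Step 5 — Current: I = V / Z = -0.005786 - j0.011 A = 0.01243∠-117.8° A.
Step 6 — Complex power: S = V·I* = 0.07952 + j0.001184 VA.
Step 7 — Real power: P = Re(S) = 0.07952 W.
Step 8 — Reactive power: Q = Im(S) = 0.001184 VAR.
Step 9 — Apparent power: |S| = 0.07953 VA.
Step 10 — Power factor: PF = P/|S| = 0.9999 (lagging).

(a) P = 0.07952 W  (b) Q = 0.001184 VAR  (c) S = 0.07953 VA  (d) PF = 0.9999 (lagging)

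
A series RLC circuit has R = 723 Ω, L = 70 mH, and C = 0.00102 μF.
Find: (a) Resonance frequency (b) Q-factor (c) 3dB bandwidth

Step 1 — Resonance condition Im(Z)=0 gives ω₀ = 1/√(LC).
Step 2 — ω₀ = 1/√(0.07·1.02e-09) = 1.183e+05 rad/s.
Step 3 — f₀ = ω₀/(2π) = 1.884e+04 Hz.
Step 4 — Series Q: Q = ω₀L/R = 1.183e+05·0.07/723 = 11.46.
Step 5 — 3dB bandwidth: Δω = ω₀/Q = 1.033e+04 rad/s; BW = Δω/(2π) = 1644 Hz.

(a) f₀ = 1.884e+04 Hz  (b) Q = 11.46  (c) BW = 1644 Hz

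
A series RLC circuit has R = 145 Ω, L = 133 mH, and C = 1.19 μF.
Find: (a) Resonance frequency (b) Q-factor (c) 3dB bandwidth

Step 1 — Resonance: ω₀ = 1/√(LC) = 1/√(0.133·1.19e-06) = 2514 rad/s.
Step 2 — f₀ = ω₀/(2π) = 400.1 Hz.
Step 3 — Series Q: Q = ω₀L/R = 2514·0.133/145 = 2.306.
Step 4 — Bandwidth: Δω = ω₀/Q = 1090 rad/s; BW = Δω/(2π) = 173.5 Hz.

(a) f₀ = 400.1 Hz  (b) Q = 2.306  (c) BW = 173.5 Hz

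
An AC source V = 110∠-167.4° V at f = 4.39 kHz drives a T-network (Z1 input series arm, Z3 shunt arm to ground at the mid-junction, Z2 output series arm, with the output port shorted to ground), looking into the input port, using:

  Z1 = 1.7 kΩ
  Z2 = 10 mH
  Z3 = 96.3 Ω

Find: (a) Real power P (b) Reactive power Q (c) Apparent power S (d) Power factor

Step 1 — Angular frequency: ω = 2π·f = 2π·4390 = 2.758e+04 rad/s.
Step 2 — Component impedances:
  Z1: Z = R = 1700 Ω
  Z2: Z = jωL = j·2.758e+04·0.01 = 0 + j275.8 Ω
  Z3: Z = R = 96.3 Ω
Step 3 — With the output port shorted to ground, the output series arm Z2 runs from the junction to ground; the shunt arm Z3 also runs from the junction to ground. They appear in parallel: Z3 || Z2 = 85.84 + j29.97 Ω.
Step 4 — Series with input arm Z1: Z_in = Z1 + (Z3 || Z2) = 1786 + j29.97 Ω = 1786∠1.0° Ω.
Step 5 — Source phasor: V = 110∠-167.4° V = -107.4 - j24 V.
Step 6 — Current: I = V / Z = -0.06032 - j0.01242 A = 0.06159∠-168.4° A.
Step 7 — Complex power: S = V·I* = 6.774 + j0.1137 VA.
Step 8 — Real power: P = Re(S) = 6.774 W.
Step 9 — Reactive power: Q = Im(S) = 0.1137 VAR.
Step 10 — Apparent power: |S| = 6.775 VA.
Step 11 — Power factor: PF = P/|S| = 0.9999 (lagging).

(a) P = 6.774 W  (b) Q = 0.1137 VAR  (c) S = 6.775 VA  (d) PF = 0.9999 (lagging)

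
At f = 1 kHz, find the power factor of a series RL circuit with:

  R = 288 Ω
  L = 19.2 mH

Step 1 — Angular frequency: ω = 2π·f = 2π·1000 = 6283 rad/s.
Step 2 — Component impedances:
  R: Z = R = 288 Ω
  L: Z = jωL = j·6283·0.0192 = 0 + j120.6 Ω
Step 3 — Series combination: Z_total = R + L = 288 + j120.6 Ω = 312.2∠22.7° Ω.
Step 4 — Power factor: PF = cos(φ) = Re(Z)/|Z| = 288/312.2456 = 0.9224.
Step 5 — Type: Im(Z) = 120.6 ⇒ lagging (phase φ = 22.7°).

PF = 0.9224 (lagging, φ = 22.7°)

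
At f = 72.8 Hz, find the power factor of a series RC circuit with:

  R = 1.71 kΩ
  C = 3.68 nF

Step 1 — Angular frequency: ω = 2π·f = 2π·72.8 = 457.4 rad/s.
Step 2 — Component impedances:
  R: Z = R = 1710 Ω
  C: Z = 1/(jωC) = -j/(ω·C) = 0 - j5.941e+05 Ω
Step 3 — Series combination: Z_total = R + C = 1710 - j5.941e+05 Ω = 5.941e+05∠-89.8° Ω.
Step 4 — Power factor: PF = cos(φ) = Re(Z)/|Z| = 1710/5.941e+05 = 0.002878.
Step 5 — Type: Im(Z) = -5.941e+05 ⇒ leading (phase φ = -89.8°).

PF = 0.002878 (leading, φ = -89.8°)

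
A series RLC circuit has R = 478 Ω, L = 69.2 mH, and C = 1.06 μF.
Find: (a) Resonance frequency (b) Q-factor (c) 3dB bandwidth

Step 1 — Resonance: ω₀ = 1/√(LC) = 1/√(0.0692·1.06e-06) = 3692 rad/s.
Step 2 — f₀ = ω₀/(2π) = 587.6 Hz.
Step 3 — Series Q: Q = ω₀L/R = 3692·0.0692/478 = 0.5345.
Step 4 — Bandwidth: Δω = ω₀/Q = 6908 rad/s; BW = Δω/(2π) = 1099 Hz.

(a) f₀ = 587.6 Hz  (b) Q = 0.5345  (c) BW = 1099 Hz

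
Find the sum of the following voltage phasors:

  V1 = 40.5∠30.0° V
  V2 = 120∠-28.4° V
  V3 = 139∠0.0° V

Step 1 — Convert each phasor to rectangular form:
  V1 = 40.5·(cos(30.0°) + j·sin(30.0°)) = 35.07 + j20.25 V
  V2 = 120·(cos(-28.4°) + j·sin(-28.4°)) = 105.6 - j57.07 V
  V3 = 139·(cos(0.0°) + j·sin(0.0°)) = 139 V
Step 2 — Sum components: V_total = 279.6 - j36.82 V.
Step 3 — Convert to polar: |V_total| = 282 V, ∠V_total = -7.5°.

V_total = 282∠-7.5° V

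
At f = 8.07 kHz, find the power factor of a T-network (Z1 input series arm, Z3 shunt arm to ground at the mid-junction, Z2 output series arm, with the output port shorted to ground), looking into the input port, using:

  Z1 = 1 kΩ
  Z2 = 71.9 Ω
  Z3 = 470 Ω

Step 1 — Angular frequency: ω = 2π·f = 2π·8070 = 5.071e+04 rad/s.
Step 2 — Component impedances:
  Z1: Z = R = 1000 Ω
  Z2: Z = R = 71.9 Ω
  Z3: Z = R = 470 Ω
Step 3 — With the output port shorted to ground, the output series arm Z2 runs from the junction to ground; the shunt arm Z3 also runs from the junction to ground. They appear in parallel: Z3 || Z2 = 62.36 Ω.
Step 4 — Series with input arm Z1: Z_in = Z1 + (Z3 || Z2) = 1062 Ω = 1062∠0.0° Ω.
Step 5 — Power factor: PF = cos(φ) = Re(Z)/|Z| = 1062/1062 = 1.
Step 6 — Type: Im(Z) = 0 ⇒ unity (phase φ = 0.0°).

PF = 1 (unity, φ = 0.0°)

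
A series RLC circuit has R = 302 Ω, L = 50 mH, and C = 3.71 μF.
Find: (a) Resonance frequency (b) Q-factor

Step 1 — Resonance condition Im(Z)=0 gives ω₀ = 1/√(LC).
Step 2 — ω₀ = 1/√(0.05·3.71e-06) = 2322 rad/s.
Step 3 — f₀ = ω₀/(2π) = 369.5 Hz.
Step 4 — Series Q: Q = ω₀L/R = 2322·0.05/302 = 0.3844.

(a) f₀ = 369.5 Hz  (b) Q = 0.3844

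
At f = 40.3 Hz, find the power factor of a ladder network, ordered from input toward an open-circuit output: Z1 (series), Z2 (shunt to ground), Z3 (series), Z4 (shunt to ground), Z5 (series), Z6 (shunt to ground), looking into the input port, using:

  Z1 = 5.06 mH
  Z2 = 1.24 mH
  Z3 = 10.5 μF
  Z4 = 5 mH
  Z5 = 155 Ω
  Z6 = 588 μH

Step 1 — Angular frequency: ω = 2π·f = 2π·40.3 = 253.2 rad/s.
Step 2 — Component impedances:
  Z1: Z = jωL = j·253.2·0.00506 = 0 + j1.281 Ω
  Z2: Z = jωL = j·253.2·0.00124 = 0 + j0.314 Ω
  Z3: Z = 1/(jωC) = -j/(ω·C) = 0 - j376.1 Ω
  Z4: Z = jωL = j·253.2·0.005 = 0 + j1.266 Ω
  Z5: Z = R = 155 Ω
  Z6: Z = jωL = j·253.2·0.000588 = 0 + j0.1489 Ω
Step 3 — Ladder network (open output): work backward from the far end, alternating series and parallel combinations. Z_in = 7.267e-09 + j1.596 Ω = 1.596∠90.0° Ω.
Step 4 — Power factor: PF = cos(φ) = Re(Z)/|Z| = 7.2671e-09/1.5955 = 4.555e-09.
Step 5 — Type: Im(Z) = 1.596 ⇒ lagging (phase φ = 90.0°).

PF = 4.555e-09 (lagging, φ = 90.0°)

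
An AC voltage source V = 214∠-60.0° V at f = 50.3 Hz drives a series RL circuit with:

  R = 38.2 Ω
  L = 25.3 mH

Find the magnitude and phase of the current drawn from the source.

Step 1 — Angular frequency: ω = 2π·f = 2π·50.3 = 316 rad/s.
Step 2 — Component impedances:
  R: Z = R = 38.2 Ω
  L: Z = jωL = j·316·0.0253 = 0 + j7.996 Ω
Step 3 — Series combination: Z_total = R + L = 38.2 + j7.996 Ω = 39.03∠11.8° Ω.
Step 4 — Source phasor: V = 214∠-60.0° V = 107 - j185.3 V.
Step 5 — Ohm's law: I = V / Z_total = (107 - j185.3) / (38.2 + j7.996) = 1.711 - j5.21 A.
Step 6 — Convert to polar: |I| = 5.483 A, ∠I = -71.8°.

I = 5.483∠-71.8° A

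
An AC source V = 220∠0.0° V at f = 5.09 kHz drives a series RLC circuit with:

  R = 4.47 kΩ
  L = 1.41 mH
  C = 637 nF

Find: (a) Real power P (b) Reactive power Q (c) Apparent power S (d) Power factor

Step 1 — Angular frequency: ω = 2π·f = 2π·5090 = 3.198e+04 rad/s.
Step 2 — Component impedances:
  R: Z = R = 4470 Ω
  L: Z = jωL = j·3.198e+04·0.00141 = 0 + j45.09 Ω
  C: Z = 1/(jωC) = -j/(ω·C) = 0 - j49.09 Ω
Step 3 — Series combination: Z_total = R + L + C = 4470 - j3.993 Ω = 4470∠-0.1° Ω.
Step 4 — Source phasor: V = 220∠0.0° V = 220 V.
Step 5 — Current: I = V / Z = 0.04922 + j4.396e-05 A = 0.04922∠0.1° A.
Step 6 — Complex power: S = V·I* = 10.83 - j0.009672 VA.
Step 7 — Real power: P = Re(S) = 10.83 W.
Step 8 — Reactive power: Q = Im(S) = -0.009672 VAR.
Step 9 — Apparent power: |S| = 10.83 VA.
Step 10 — Power factor: PF = P/|S| = 1 (leading).

(a) P = 10.83 W  (b) Q = -0.009672 VAR  (c) S = 10.83 VA  (d) PF = 1 (leading)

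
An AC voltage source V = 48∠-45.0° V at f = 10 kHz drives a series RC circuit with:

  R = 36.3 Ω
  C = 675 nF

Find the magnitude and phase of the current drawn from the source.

Step 1 — Angular frequency: ω = 2π·f = 2π·1e+04 = 6.283e+04 rad/s.
Step 2 — Component impedances:
  R: Z = R = 36.3 Ω
  C: Z = 1/(jωC) = -j/(ω·C) = 0 - j23.58 Ω
Step 3 — Series combination: Z_total = R + C = 36.3 - j23.58 Ω = 43.29∠-33.0° Ω.
Step 4 — Source phasor: V = 48∠-45.0° V = 33.94 - j33.94 V.
Step 5 — Ohm's law: I = V / Z_total = (33.94 - j33.94) / (36.3 - j23.58) = 1.085 - j0.2305 A.
Step 6 — Convert to polar: |I| = 1.109 A, ∠I = -12.0°.

I = 1.109∠-12.0° A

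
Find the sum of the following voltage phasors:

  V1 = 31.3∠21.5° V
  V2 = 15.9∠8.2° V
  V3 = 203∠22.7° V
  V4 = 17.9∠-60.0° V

Step 1 — Convert each phasor to rectangular form:
  V1 = 31.3·(cos(21.5°) + j·sin(21.5°)) = 29.12 + j11.47 V
  V2 = 15.9·(cos(8.2°) + j·sin(8.2°)) = 15.74 + j2.268 V
  V3 = 203·(cos(22.7°) + j·sin(22.7°)) = 187.3 + j78.34 V
  V4 = 17.9·(cos(-60.0°) + j·sin(-60.0°)) = 8.95 - j15.5 V
Step 2 — Sum components: V_total = 241.1 + j76.58 V.
Step 3 — Convert to polar: |V_total| = 253 V, ∠V_total = 17.6°.

V_total = 253∠17.6° V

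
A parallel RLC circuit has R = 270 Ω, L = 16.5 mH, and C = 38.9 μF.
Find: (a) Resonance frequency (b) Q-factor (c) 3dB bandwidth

Step 1 — Resonance: ω₀ = 1/√(LC) = 1/√(0.0165·3.89e-05) = 1248 rad/s.
Step 2 — f₀ = ω₀/(2π) = 198.7 Hz.
Step 3 — Parallel Q: Q = R/(ω₀L) = 270/(1248·0.0165) = 13.11.
Step 4 — Bandwidth: Δω = ω₀/Q = 95.21 rad/s; BW = Δω/(2π) = 15.15 Hz.

(a) f₀ = 198.7 Hz  (b) Q = 13.11  (c) BW = 15.15 Hz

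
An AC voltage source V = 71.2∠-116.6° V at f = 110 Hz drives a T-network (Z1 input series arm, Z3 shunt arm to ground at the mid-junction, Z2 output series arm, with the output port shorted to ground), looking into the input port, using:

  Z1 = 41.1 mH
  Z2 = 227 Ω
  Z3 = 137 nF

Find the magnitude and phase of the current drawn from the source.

Step 1 — Angular frequency: ω = 2π·f = 2π·110 = 691.2 rad/s.
Step 2 — Component impedances:
  Z1: Z = jωL = j·691.2·0.0411 = 0 + j28.41 Ω
  Z2: Z = R = 227 Ω
  Z3: Z = 1/(jωC) = -j/(ω·C) = 0 - j1.056e+04 Ω
Step 3 — With the output port shorted to ground, the output series arm Z2 runs from the junction to ground; the shunt arm Z3 also runs from the junction to ground. They appear in parallel: Z3 || Z2 = 226.9 - j4.877 Ω.
Step 4 — Series with input arm Z1: Z_in = Z1 + (Z3 || Z2) = 226.9 + j23.53 Ω = 228.1∠5.9° Ω.
Step 5 — Source phasor: V = 71.2∠-116.6° V = -31.88 - j63.66 V.
Step 6 — Ohm's law: I = V / Z_total = (-31.88 - j63.66) / (226.9 + j23.53) = -0.1678 - j0.2632 A.
Step 7 — Convert to polar: |I| = 0.3121 A, ∠I = -122.5°.

I = 0.3121∠-122.5° A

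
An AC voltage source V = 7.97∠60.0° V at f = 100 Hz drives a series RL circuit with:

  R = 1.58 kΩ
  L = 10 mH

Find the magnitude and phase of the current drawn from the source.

Step 1 — Angular frequency: ω = 2π·f = 2π·100 = 628.3 rad/s.
Step 2 — Component impedances:
  R: Z = R = 1580 Ω
  L: Z = jωL = j·628.3·0.01 = 0 + j6.283 Ω
Step 3 — Series combination: Z_total = R + L = 1580 + j6.283 Ω = 1580∠0.2° Ω.
Step 4 — Source phasor: V = 7.97∠60.0° V = 3.985 + j6.902 V.
Step 5 — Ohm's law: I = V / Z_total = (3.985 + j6.902) / (1580 + j6.283) = 0.002539 + j0.004358 A.
Step 6 — Convert to polar: |I| = 0.005044 A, ∠I = 59.8°.

I = 0.005044∠59.8° A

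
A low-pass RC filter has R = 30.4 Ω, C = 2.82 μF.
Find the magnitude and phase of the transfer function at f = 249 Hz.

Step 1 — Angular frequency: ω = 2π·249 = 1565 rad/s.
Step 2 — Transfer function: H(jω) = 1/(1 + jωRC).
Step 3 — Denominator: 1 + jωRC = 1 + j·1565·30.4·2.82e-06 = 1 + j0.1341.
Step 4 — H = 0.9823 - j0.1318.
Step 5 — Magnitude: |H| = 0.9911 (-0.1 dB); phase: φ = -7.6°.

|H| = 0.9911 (-0.1 dB), φ = -7.6°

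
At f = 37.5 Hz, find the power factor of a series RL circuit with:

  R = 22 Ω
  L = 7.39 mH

Step 1 — Angular frequency: ω = 2π·f = 2π·37.5 = 235.6 rad/s.
Step 2 — Component impedances:
  R: Z = R = 22 Ω
  L: Z = jωL = j·235.6·0.00739 = 0 + j1.741 Ω
Step 3 — Series combination: Z_total = R + L = 22 + j1.741 Ω = 22.07∠4.5° Ω.
Step 4 — Power factor: PF = cos(φ) = Re(Z)/|Z| = 22/22.069 = 0.9969.
Step 5 — Type: Im(Z) = 1.741 ⇒ lagging (phase φ = 4.5°).

PF = 0.9969 (lagging, φ = 4.5°)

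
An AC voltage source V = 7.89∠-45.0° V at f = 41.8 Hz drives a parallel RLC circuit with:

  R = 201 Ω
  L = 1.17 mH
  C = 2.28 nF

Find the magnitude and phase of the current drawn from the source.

Step 1 — Angular frequency: ω = 2π·f = 2π·41.8 = 262.6 rad/s.
Step 2 — Component impedances:
  R: Z = R = 201 Ω
  L: Z = jωL = j·262.6·0.00117 = 0 + j0.3073 Ω
  C: Z = 1/(jωC) = -j/(ω·C) = 0 - j1.67e+06 Ω
Step 3 — Parallel combination: 1/Z_total = 1/R + 1/L + 1/C; Z_total = 0.0004698 + j0.3073 Ω = 0.3073∠89.9° Ω.
Step 4 — Source phasor: V = 7.89∠-45.0° V = 5.579 - j5.579 V.
Step 5 — Ohm's law: I = V / Z_total = (5.579 - j5.579) / (0.0004698 + j0.3073) = -18.13 - j18.18 A.
Step 6 — Convert to polar: |I| = 25.68 A, ∠I = -134.9°.

I = 25.68∠-134.9° A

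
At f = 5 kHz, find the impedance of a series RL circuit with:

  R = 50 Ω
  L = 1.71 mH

Step 1 — Angular frequency: ω = 2π·f = 2π·5000 = 3.142e+04 rad/s.
Step 2 — Component impedances:
  R: Z = R = 50 Ω
  L: Z = jωL = j·3.142e+04·0.00171 = 0 + j53.72 Ω
Step 3 — Series combination: Z_total = R + L = 50 + j53.72 Ω = 73.39∠47.1° Ω.

Z = 50 + j53.72 Ω = 73.39∠47.1° Ω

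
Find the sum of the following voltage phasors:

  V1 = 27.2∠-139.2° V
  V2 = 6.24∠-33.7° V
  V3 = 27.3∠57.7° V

Step 1 — Convert each phasor to rectangular form:
  V1 = 27.2·(cos(-139.2°) + j·sin(-139.2°)) = -20.59 - j17.77 V
  V2 = 6.24·(cos(-33.7°) + j·sin(-33.7°)) = 5.191 - j3.462 V
  V3 = 27.3·(cos(57.7°) + j·sin(57.7°)) = 14.59 + j23.08 V
Step 2 — Sum components: V_total = -0.8111 + j1.84 V.
Step 3 — Convert to polar: |V_total| = 2.011 V, ∠V_total = 113.8°.

V_total = 2.011∠113.8° V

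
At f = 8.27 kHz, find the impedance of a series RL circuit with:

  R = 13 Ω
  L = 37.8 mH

Step 1 — Angular frequency: ω = 2π·f = 2π·8270 = 5.196e+04 rad/s.
Step 2 — Component impedances:
  R: Z = R = 13 Ω
  L: Z = jωL = j·5.196e+04·0.0378 = 0 + j1964 Ω
Step 3 — Series combination: Z_total = R + L = 13 + j1964 Ω = 1964∠89.6° Ω.

Z = 13 + j1964 Ω = 1964∠89.6° Ω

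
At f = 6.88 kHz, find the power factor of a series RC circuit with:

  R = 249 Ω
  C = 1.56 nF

Step 1 — Angular frequency: ω = 2π·f = 2π·6880 = 4.323e+04 rad/s.
Step 2 — Component impedances:
  R: Z = R = 249 Ω
  C: Z = 1/(jωC) = -j/(ω·C) = 0 - j1.483e+04 Ω
Step 3 — Series combination: Z_total = R + C = 249 - j1.483e+04 Ω = 1.483e+04∠-89.0° Ω.
Step 4 — Power factor: PF = cos(φ) = Re(Z)/|Z| = 249/1.483e+04 = 0.01679.
Step 5 — Type: Im(Z) = -1.483e+04 ⇒ leading (phase φ = -89.0°).

PF = 0.01679 (leading, φ = -89.0°)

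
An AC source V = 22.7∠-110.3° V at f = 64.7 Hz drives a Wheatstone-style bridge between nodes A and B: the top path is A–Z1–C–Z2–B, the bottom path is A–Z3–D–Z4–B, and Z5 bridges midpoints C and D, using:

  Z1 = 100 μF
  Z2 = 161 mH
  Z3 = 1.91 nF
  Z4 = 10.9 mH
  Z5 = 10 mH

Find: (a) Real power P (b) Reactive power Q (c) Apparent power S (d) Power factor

Step 1 — Angular frequency: ω = 2π·f = 2π·64.7 = 406.5 rad/s.
Step 2 — Component impedances:
  Z1: Z = 1/(jωC) = -j/(ω·C) = 0 - j24.6 Ω
  Z2: Z = jωL = j·406.5·0.161 = 0 + j65.45 Ω
  Z3: Z = 1/(jωC) = -j/(ω·C) = 0 - j1.288e+06 Ω
  Z4: Z = jωL = j·406.5·0.0109 = 0 + j4.431 Ω
  Z5: Z = jωL = j·406.5·0.01 = 0 + j4.065 Ω
Step 3 — Bridge requires nodal analysis (the Z5 bridge couples midpoints C and D, so the two paths cannot be reduced to a simple series/parallel combination). Setting node B to ground and injecting 1 A at node A, the 3-node admittance system at A, C, D solves to V_A = Z_AB = 0 - j17.08 Ω = 17.08∠-90.0° Ω.
Step 4 — Source phasor: V = 22.7∠-110.3° V = -7.875 - j21.29 V.
Step 5 — Current: I = V / Z = 1.247 - j0.4611 A = 1.329∠-20.3° A.
Step 6 — Complex power: S = V·I* = 0 - j30.17 VA.
Step 7 — Real power: P = Re(S) = 0 W.
Step 8 — Reactive power: Q = Im(S) = -30.17 VAR.
Step 9 — Apparent power: |S| = 30.17 VA.
Step 10 — Power factor: PF = P/|S| = 0 (leading).

(a) P = 0 W  (b) Q = -30.17 VAR  (c) S = 30.17 VA  (d) PF = 0 (leading)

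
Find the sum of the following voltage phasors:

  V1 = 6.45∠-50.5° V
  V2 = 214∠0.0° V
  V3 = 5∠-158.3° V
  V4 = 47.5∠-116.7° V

Step 1 — Convert each phasor to rectangular form:
  V1 = 6.45·(cos(-50.5°) + j·sin(-50.5°)) = 4.103 - j4.977 V
  V2 = 214·(cos(0.0°) + j·sin(0.0°)) = 214 V
  V3 = 5·(cos(-158.3°) + j·sin(-158.3°)) = -4.646 - j1.849 V
  V4 = 47.5·(cos(-116.7°) + j·sin(-116.7°)) = -21.34 - j42.44 V
Step 2 — Sum components: V_total = 192.1 - j49.26 V.
Step 3 — Convert to polar: |V_total| = 198.3 V, ∠V_total = -14.4°.

V_total = 198.3∠-14.4° V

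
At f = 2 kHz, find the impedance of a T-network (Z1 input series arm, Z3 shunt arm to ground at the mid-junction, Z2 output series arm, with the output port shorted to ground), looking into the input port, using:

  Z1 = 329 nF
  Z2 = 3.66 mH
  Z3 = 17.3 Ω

Step 1 — Angular frequency: ω = 2π·f = 2π·2000 = 1.257e+04 rad/s.
Step 2 — Component impedances:
  Z1: Z = 1/(jωC) = -j/(ω·C) = 0 - j241.9 Ω
  Z2: Z = jωL = j·1.257e+04·0.00366 = 0 + j45.99 Ω
  Z3: Z = R = 17.3 Ω
Step 3 — With the output port shorted to ground, the output series arm Z2 runs from the junction to ground; the shunt arm Z3 also runs from the junction to ground. They appear in parallel: Z3 || Z2 = 15.16 + j5.701 Ω.
Step 4 — Series with input arm Z1: Z_in = Z1 + (Z3 || Z2) = 15.16 - j236.2 Ω = 236.7∠-86.3° Ω.

Z = 15.16 - j236.2 Ω = 236.7∠-86.3° Ω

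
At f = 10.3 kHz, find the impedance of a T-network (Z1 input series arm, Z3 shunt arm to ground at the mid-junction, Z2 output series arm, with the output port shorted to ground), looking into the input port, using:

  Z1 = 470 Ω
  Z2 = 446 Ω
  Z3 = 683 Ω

Step 1 — Angular frequency: ω = 2π·f = 2π·1.03e+04 = 6.472e+04 rad/s.
Step 2 — Component impedances:
  Z1: Z = R = 470 Ω
  Z2: Z = R = 446 Ω
  Z3: Z = R = 683 Ω
Step 3 — With the output port shorted to ground, the output series arm Z2 runs from the junction to ground; the shunt arm Z3 also runs from the junction to ground. They appear in parallel: Z3 || Z2 = 269.8 Ω.
Step 4 — Series with input arm Z1: Z_in = Z1 + (Z3 || Z2) = 739.8 Ω = 739.8∠0.0° Ω.

Z = 739.8 Ω = 739.8∠0.0° Ω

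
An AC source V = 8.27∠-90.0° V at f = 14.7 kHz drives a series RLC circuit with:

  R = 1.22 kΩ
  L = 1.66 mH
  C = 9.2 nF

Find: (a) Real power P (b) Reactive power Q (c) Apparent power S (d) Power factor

Step 1 — Angular frequency: ω = 2π·f = 2π·1.47e+04 = 9.236e+04 rad/s.
Step 2 — Component impedances:
  R: Z = R = 1220 Ω
  L: Z = jωL = j·9.236e+04·0.00166 = 0 + j153.3 Ω
  C: Z = 1/(jωC) = -j/(ω·C) = 0 - j1177 Ω
Step 3 — Series combination: Z_total = R + L + C = 1220 - j1024 Ω = 1592∠-40.0° Ω.
Step 4 — Source phasor: V = 8.27∠-90.0° V = 0 - j8.27 V.
Step 5 — Current: I = V / Z = 0.003338 - j0.003979 A = 0.005193∠-50.0° A.
Step 6 — Complex power: S = V·I* = 0.0329 - j0.0276 VA.
Step 7 — Real power: P = Re(S) = 0.0329 W.
Step 8 — Reactive power: Q = Im(S) = -0.0276 VAR.
Step 9 — Apparent power: |S| = 0.04295 VA.
Step 10 — Power factor: PF = P/|S| = 0.7661 (leading).

(a) P = 0.0329 W  (b) Q = -0.0276 VAR  (c) S = 0.04295 VA  (d) PF = 0.7661 (leading)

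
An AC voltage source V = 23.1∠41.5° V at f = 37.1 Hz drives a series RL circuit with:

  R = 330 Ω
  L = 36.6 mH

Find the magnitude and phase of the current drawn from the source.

Step 1 — Angular frequency: ω = 2π·f = 2π·37.1 = 233.1 rad/s.
Step 2 — Component impedances:
  R: Z = R = 330 Ω
  L: Z = jωL = j·233.1·0.0366 = 0 + j8.532 Ω
Step 3 — Series combination: Z_total = R + L = 330 + j8.532 Ω = 330.1∠1.5° Ω.
Step 4 — Source phasor: V = 23.1∠41.5° V = 17.3 + j15.31 V.
Step 5 — Ohm's law: I = V / Z_total = (17.3 + j15.31) / (330 + j8.532) = 0.05359 + j0.045 A.
Step 6 — Convert to polar: |I| = 0.06998 A, ∠I = 40.0°.

I = 0.06998∠40.0° A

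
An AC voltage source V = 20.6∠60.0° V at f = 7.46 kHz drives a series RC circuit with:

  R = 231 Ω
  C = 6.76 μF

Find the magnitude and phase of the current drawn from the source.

Step 1 — Angular frequency: ω = 2π·f = 2π·7460 = 4.687e+04 rad/s.
Step 2 — Component impedances:
  R: Z = R = 231 Ω
  C: Z = 1/(jωC) = -j/(ω·C) = 0 - j3.156 Ω
Step 3 — Series combination: Z_total = R + C = 231 - j3.156 Ω = 231∠-0.8° Ω.
Step 4 — Source phasor: V = 20.6∠60.0° V = 10.3 + j17.84 V.
Step 5 — Ohm's law: I = V / Z_total = (10.3 + j17.84) / (231 - j3.156) = 0.04353 + j0.07782 A.
Step 6 — Convert to polar: |I| = 0.08917 A, ∠I = 60.8°.

I = 0.08917∠60.8° A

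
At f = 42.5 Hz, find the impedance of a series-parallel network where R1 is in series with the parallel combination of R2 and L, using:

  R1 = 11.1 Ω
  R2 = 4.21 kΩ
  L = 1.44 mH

Step 1 — Angular frequency: ω = 2π·f = 2π·42.5 = 267 rad/s.
Step 2 — Component impedances:
  R1: Z = R = 11.1 Ω
  R2: Z = R = 4210 Ω
  L: Z = jωL = j·267·0.00144 = 0 + j0.3845 Ω
Step 3 — Parallel branch: R2 || L = 1/(1/R2 + 1/L) = 3.512e-05 + j0.3845 Ω.
Step 4 — Series with R1: Z_total = R1 + (R2 || L) = 11.1 + j0.3845 Ω = 11.11∠2.0° Ω.

Z = 11.1 + j0.3845 Ω = 11.11∠2.0° Ω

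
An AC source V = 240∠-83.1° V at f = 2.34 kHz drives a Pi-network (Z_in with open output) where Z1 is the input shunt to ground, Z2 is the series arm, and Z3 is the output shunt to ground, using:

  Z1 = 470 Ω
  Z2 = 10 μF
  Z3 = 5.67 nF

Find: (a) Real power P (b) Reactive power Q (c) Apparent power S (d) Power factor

Step 1 — Angular frequency: ω = 2π·f = 2π·2340 = 1.47e+04 rad/s.
Step 2 — Component impedances:
  Z1: Z = R = 470 Ω
  Z2: Z = 1/(jωC) = -j/(ω·C) = 0 - j6.801 Ω
  Z3: Z = 1/(jωC) = -j/(ω·C) = 0 - j1.2e+04 Ω
Step 3 — With open output, the series arm Z2 and the output shunt Z3 appear in series to ground: Z2 + Z3 = 0 - j1.2e+04 Ω.
Step 4 — Parallel with input shunt Z1: Z_in = Z1 || (Z2 + Z3) = 469.3 - j18.38 Ω = 469.6∠-2.2° Ω.
Step 5 — Source phasor: V = 240∠-83.1° V = 28.83 - j238.3 V.
Step 6 — Current: I = V / Z = 0.0812 - j0.5045 A = 0.511∠-80.9° A.
Step 7 — Complex power: S = V·I* = 122.6 - j4.799 VA.
Step 8 — Real power: P = Re(S) = 122.6 W.
Step 9 — Reactive power: Q = Im(S) = -4.799 VAR.
Step 10 — Apparent power: |S| = 122.6 VA.
Step 11 — Power factor: PF = P/|S| = 0.9992 (leading).

(a) P = 122.6 W  (b) Q = -4.799 VAR  (c) S = 122.6 VA  (d) PF = 0.9992 (leading)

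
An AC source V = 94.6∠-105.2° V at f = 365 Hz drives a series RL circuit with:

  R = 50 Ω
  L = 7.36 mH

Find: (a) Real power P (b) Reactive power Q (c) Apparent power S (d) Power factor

Step 1 — Angular frequency: ω = 2π·f = 2π·365 = 2293 rad/s.
Step 2 — Component impedances:
  R: Z = R = 50 Ω
  L: Z = jωL = j·2293·0.00736 = 0 + j16.88 Ω
Step 3 — Series combination: Z_total = R + L = 50 + j16.88 Ω = 52.77∠18.7° Ω.
Step 4 — Source phasor: V = 94.6∠-105.2° V = -24.8 - j91.29 V.
Step 5 — Current: I = V / Z = -0.9986 - j1.489 A = 1.793∠-123.9° A.
Step 6 — Complex power: S = V·I* = 160.7 + j54.24 VA.
Step 7 — Real power: P = Re(S) = 160.7 W.
Step 8 — Reactive power: Q = Im(S) = 54.24 VAR.
Step 9 — Apparent power: |S| = 169.6 VA.
Step 10 — Power factor: PF = P/|S| = 0.9475 (lagging).

(a) P = 160.7 W  (b) Q = 54.24 VAR  (c) S = 169.6 VA  (d) PF = 0.9475 (lagging)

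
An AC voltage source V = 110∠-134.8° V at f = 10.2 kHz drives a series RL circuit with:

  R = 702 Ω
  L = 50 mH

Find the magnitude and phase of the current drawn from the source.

Step 1 — Angular frequency: ω = 2π·f = 2π·1.02e+04 = 6.409e+04 rad/s.
Step 2 — Component impedances:
  R: Z = R = 702 Ω
  L: Z = jωL = j·6.409e+04·0.05 = 0 + j3204 Ω
Step 3 — Series combination: Z_total = R + L = 702 + j3204 Ω = 3280∠77.6° Ω.
Step 4 — Source phasor: V = 110∠-134.8° V = -77.51 - j78.05 V.
Step 5 — Ohm's law: I = V / Z_total = (-77.51 - j78.05) / (702 + j3204) = -0.0283 + j0.01799 A.
Step 6 — Convert to polar: |I| = 0.03353 A, ∠I = 147.6°.

I = 0.03353∠147.6° A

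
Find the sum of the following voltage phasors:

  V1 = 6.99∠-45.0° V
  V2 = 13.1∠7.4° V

Step 1 — Convert each phasor to rectangular form:
  V1 = 6.99·(cos(-45.0°) + j·sin(-45.0°)) = 4.943 - j4.943 V
  V2 = 13.1·(cos(7.4°) + j·sin(7.4°)) = 12.99 + j1.687 V
Step 2 — Sum components: V_total = 17.93 - j3.255 V.
Step 3 — Convert to polar: |V_total| = 18.23 V, ∠V_total = -10.3°.

V_total = 18.23∠-10.3° V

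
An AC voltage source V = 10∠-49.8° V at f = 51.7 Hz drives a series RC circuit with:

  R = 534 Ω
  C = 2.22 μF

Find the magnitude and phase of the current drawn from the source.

Step 1 — Angular frequency: ω = 2π·f = 2π·51.7 = 324.8 rad/s.
Step 2 — Component impedances:
  R: Z = R = 534 Ω
  C: Z = 1/(jωC) = -j/(ω·C) = 0 - j1387 Ω
Step 3 — Series combination: Z_total = R + C = 534 - j1387 Ω = 1486∠-68.9° Ω.
Step 4 — Source phasor: V = 10∠-49.8° V = 6.455 - j7.638 V.
Step 5 — Ohm's law: I = V / Z_total = (6.455 - j7.638) / (534 - j1387) = 0.006358 + j0.002206 A.
Step 6 — Convert to polar: |I| = 0.00673 A, ∠I = 19.1°.

I = 0.00673∠19.1° A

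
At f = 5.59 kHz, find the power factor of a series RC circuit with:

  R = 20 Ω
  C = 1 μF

Step 1 — Angular frequency: ω = 2π·f = 2π·5590 = 3.512e+04 rad/s.
Step 2 — Component impedances:
  R: Z = R = 20 Ω
  C: Z = 1/(jωC) = -j/(ω·C) = 0 - j28.47 Ω
Step 3 — Series combination: Z_total = R + C = 20 - j28.47 Ω = 34.79∠-54.9° Ω.
Step 4 — Power factor: PF = cos(φ) = Re(Z)/|Z| = 20/34.794 = 0.5748.
Step 5 — Type: Im(Z) = -28.47 ⇒ leading (phase φ = -54.9°).

PF = 0.5748 (leading, φ = -54.9°)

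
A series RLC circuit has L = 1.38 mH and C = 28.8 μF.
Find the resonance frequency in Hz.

Step 1 — Resonance condition Im(Z)=0 gives ω₀ = 1/√(LC).
Step 2 — ω₀ = 1/√(0.00138·2.88e-05) = 5016 rad/s.
Step 3 — f₀ = ω₀/(2π) = 798.3 Hz.

f₀ = 798.3 Hz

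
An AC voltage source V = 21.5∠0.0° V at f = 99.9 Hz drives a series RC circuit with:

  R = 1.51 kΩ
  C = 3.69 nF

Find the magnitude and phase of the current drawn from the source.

Step 1 — Angular frequency: ω = 2π·f = 2π·99.9 = 627.7 rad/s.
Step 2 — Component impedances:
  R: Z = R = 1510 Ω
  C: Z = 1/(jωC) = -j/(ω·C) = 0 - j4.317e+05 Ω
Step 3 — Series combination: Z_total = R + C = 1510 - j4.317e+05 Ω = 4.317e+05∠-89.8° Ω.
Step 4 — Source phasor: V = 21.5∠0.0° V = 21.5 V.
Step 5 — Ohm's law: I = V / Z_total = (21.5) / (1510 - j4.317e+05) = 1.742e-07 + j4.98e-05 A.
Step 6 — Convert to polar: |I| = 4.98e-05 A, ∠I = 89.8°.

I = 4.98e-05∠89.8° A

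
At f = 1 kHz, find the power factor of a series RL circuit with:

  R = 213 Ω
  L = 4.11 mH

Step 1 — Angular frequency: ω = 2π·f = 2π·1000 = 6283 rad/s.
Step 2 — Component impedances:
  R: Z = R = 213 Ω
  L: Z = jωL = j·6283·0.00411 = 0 + j25.82 Ω
Step 3 — Series combination: Z_total = R + L = 213 + j25.82 Ω = 214.6∠6.9° Ω.
Step 4 — Power factor: PF = cos(φ) = Re(Z)/|Z| = 213/214.56 = 0.9927.
Step 5 — Type: Im(Z) = 25.82 ⇒ lagging (phase φ = 6.9°).

PF = 0.9927 (lagging, φ = 6.9°)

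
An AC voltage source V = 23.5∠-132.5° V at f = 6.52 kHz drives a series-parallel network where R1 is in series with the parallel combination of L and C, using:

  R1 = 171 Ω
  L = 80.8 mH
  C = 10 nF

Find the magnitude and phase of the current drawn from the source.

Step 1 — Angular frequency: ω = 2π·f = 2π·6520 = 4.097e+04 rad/s.
Step 2 — Component impedances:
  R1: Z = R = 171 Ω
  L: Z = jωL = j·4.097e+04·0.0808 = 0 + j3310 Ω
  C: Z = 1/(jωC) = -j/(ω·C) = 0 - j2441 Ω
Step 3 — Parallel branch: L || C = 1/(1/L + 1/C) = 0 - j9297 Ω.
Step 4 — Series with R1: Z_total = R1 + (L || C) = 171 - j9297 Ω = 9299∠-88.9° Ω.
Step 5 — Source phasor: V = 23.5∠-132.5° V = -15.88 - j17.33 V.
Step 6 — Ohm's law: I = V / Z_total = (-15.88 - j17.33) / (171 - j9297) = 0.001831 - j0.001741 A.
Step 7 — Convert to polar: |I| = 0.002527 A, ∠I = -43.6°.

I = 0.002527∠-43.6° A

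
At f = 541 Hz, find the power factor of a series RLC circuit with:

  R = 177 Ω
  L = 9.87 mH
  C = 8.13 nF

Step 1 — Angular frequency: ω = 2π·f = 2π·541 = 3399 rad/s.
Step 2 — Component impedances:
  R: Z = R = 177 Ω
  L: Z = jωL = j·3399·0.00987 = 0 + j33.55 Ω
  C: Z = 1/(jωC) = -j/(ω·C) = 0 - j3.619e+04 Ω
Step 3 — Series combination: Z_total = R + L + C = 177 - j3.615e+04 Ω = 3.615e+04∠-89.7° Ω.
Step 4 — Power factor: PF = cos(φ) = Re(Z)/|Z| = 177/3.615e+04 = 0.004896.
Step 5 — Type: Im(Z) = -3.615e+04 ⇒ leading (phase φ = -89.7°).

PF = 0.004896 (leading, φ = -89.7°)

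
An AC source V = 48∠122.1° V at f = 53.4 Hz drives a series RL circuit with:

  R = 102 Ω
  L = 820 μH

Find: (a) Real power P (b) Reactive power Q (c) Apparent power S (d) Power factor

Step 1 — Angular frequency: ω = 2π·f = 2π·53.4 = 335.5 rad/s.
Step 2 — Component impedances:
  R: Z = R = 102 Ω
  L: Z = jωL = j·335.5·0.00082 = 0 + j0.2751 Ω
Step 3 — Series combination: Z_total = R + L = 102 + j0.2751 Ω = 102∠0.2° Ω.
Step 4 — Source phasor: V = 48∠122.1° V = -25.51 + j40.66 V.
Step 5 — Current: I = V / Z = -0.249 + j0.3993 A = 0.4706∠121.9° A.
Step 6 — Complex power: S = V·I* = 22.59 + j0.06093 VA.
Step 7 — Real power: P = Re(S) = 22.59 W.
Step 8 — Reactive power: Q = Im(S) = 0.06093 VAR.
Step 9 — Apparent power: |S| = 22.59 VA.
Step 10 — Power factor: PF = P/|S| = 1 (lagging).

(a) P = 22.59 W  (b) Q = 0.06093 VAR  (c) S = 22.59 VA  (d) PF = 1 (lagging)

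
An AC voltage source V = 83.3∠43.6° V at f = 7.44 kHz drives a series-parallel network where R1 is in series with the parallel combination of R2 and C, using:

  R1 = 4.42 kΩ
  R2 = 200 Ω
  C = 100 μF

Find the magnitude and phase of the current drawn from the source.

Step 1 — Angular frequency: ω = 2π·f = 2π·7440 = 4.675e+04 rad/s.
Step 2 — Component impedances:
  R1: Z = R = 4420 Ω
  R2: Z = R = 200 Ω
  C: Z = 1/(jωC) = -j/(ω·C) = 0 - j0.2139 Ω
Step 3 — Parallel branch: R2 || C = 1/(1/R2 + 1/C) = 0.0002288 - j0.2139 Ω.
Step 4 — Series with R1: Z_total = R1 + (R2 || C) = 4420 - j0.2139 Ω = 4420∠-0.0° Ω.
Step 5 — Source phasor: V = 83.3∠43.6° V = 60.32 + j57.45 V.
Step 6 — Ohm's law: I = V / Z_total = (60.32 + j57.45) / (4420 - j0.2139) = 0.01365 + j0.013 A.
Step 7 — Convert to polar: |I| = 0.01885 A, ∠I = 43.6°.

I = 0.01885∠43.6° A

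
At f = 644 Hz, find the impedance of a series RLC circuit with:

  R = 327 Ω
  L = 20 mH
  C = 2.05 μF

Step 1 — Angular frequency: ω = 2π·f = 2π·644 = 4046 rad/s.
Step 2 — Component impedances:
  R: Z = R = 327 Ω
  L: Z = jωL = j·4046·0.02 = 0 + j80.93 Ω
  C: Z = 1/(jωC) = -j/(ω·C) = 0 - j120.6 Ω
Step 3 — Series combination: Z_total = R + L + C = 327 - j39.63 Ω = 329.4∠-6.9° Ω.

Z = 327 - j39.63 Ω = 329.4∠-6.9° Ω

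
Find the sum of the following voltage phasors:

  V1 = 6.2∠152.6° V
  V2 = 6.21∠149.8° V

Step 1 — Convert each phasor to rectangular form:
  V1 = 6.2·(cos(152.6°) + j·sin(152.6°)) = -5.504 + j2.853 V
  V2 = 6.21·(cos(149.8°) + j·sin(149.8°)) = -5.367 + j3.124 V
Step 2 — Sum components: V_total = -10.87 + j5.977 V.
Step 3 — Convert to polar: |V_total| = 12.41 V, ∠V_total = 151.2°.

V_total = 12.41∠151.2° V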